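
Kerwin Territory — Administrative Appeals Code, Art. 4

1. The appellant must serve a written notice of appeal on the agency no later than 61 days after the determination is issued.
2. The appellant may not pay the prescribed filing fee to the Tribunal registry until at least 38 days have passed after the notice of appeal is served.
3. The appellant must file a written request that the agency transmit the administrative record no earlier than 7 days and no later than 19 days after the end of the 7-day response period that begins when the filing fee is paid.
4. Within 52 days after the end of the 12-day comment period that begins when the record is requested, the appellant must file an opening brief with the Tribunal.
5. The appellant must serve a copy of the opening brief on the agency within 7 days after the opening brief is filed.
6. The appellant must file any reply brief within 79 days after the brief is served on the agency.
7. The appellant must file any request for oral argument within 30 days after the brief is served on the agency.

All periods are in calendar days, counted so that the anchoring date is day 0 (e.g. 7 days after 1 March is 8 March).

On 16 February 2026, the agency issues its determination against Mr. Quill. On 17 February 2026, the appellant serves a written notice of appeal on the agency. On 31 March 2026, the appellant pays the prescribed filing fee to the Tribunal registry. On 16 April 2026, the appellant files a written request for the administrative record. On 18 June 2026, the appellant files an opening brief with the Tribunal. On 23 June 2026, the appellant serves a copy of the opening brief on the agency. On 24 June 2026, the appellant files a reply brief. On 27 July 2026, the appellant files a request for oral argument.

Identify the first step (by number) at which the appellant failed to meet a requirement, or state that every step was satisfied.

Step 1 — counting 61 days from 16 February 2026 (when the determination is issued) gives a deadline of 18 April 2026; done 17 February 2026 — timely.
Step 2 — must wait 38 days from 17 February 2026 (when the notice of appeal is served), so not before 27 March 2026; done 31 March 2026 — permitted.
Step 3 — 7 and 19 days from 7 April 2026 (end of the 7-day response period, which began when the filing fee is paid on 31 March 2026) are 14 April 2026 and 26 April 2026 respectively; done 16 April 2026 — within the window.
Step 4 — counting 52 days from 28 April 2026 (end of the 12-day comment period, which began when the record is requested on 16 April 2026) gives a deadline of 19 June 2026; done 18 June 2026 — timely.
Step 5 — counting 7 days from 18 June 2026 (when the opening brief is filed) gives a deadline of 25 June 2026; completed 23 June 2026, before the deadline.
Step 6 — counting 79 days from 23 June 2026 (when the brief is served on the agency) gives a deadline of 10 September 2026; 24 June 2026 is within that limit.
Step 7 — counting 30 days from 23 June 2026 (when the brief is served on the agency) gives a deadline of 23 July 2026; not done until 27 July 2026, 4 days after the deadline.

Step 7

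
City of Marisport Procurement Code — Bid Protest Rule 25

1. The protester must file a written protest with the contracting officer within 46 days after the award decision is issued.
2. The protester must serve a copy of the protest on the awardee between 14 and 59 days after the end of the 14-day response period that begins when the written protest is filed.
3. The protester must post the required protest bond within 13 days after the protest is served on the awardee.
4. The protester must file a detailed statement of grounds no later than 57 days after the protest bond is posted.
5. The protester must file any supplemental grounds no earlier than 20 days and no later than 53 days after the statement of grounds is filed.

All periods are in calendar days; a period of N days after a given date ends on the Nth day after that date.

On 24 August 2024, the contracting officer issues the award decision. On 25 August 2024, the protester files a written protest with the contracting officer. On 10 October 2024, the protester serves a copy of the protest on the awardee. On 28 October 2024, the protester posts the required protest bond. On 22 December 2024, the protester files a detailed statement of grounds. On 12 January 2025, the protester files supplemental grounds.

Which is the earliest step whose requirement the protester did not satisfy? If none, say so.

(1) due by 24 August 2024 + 46 days = 9 October 2024; 25 August 2024 is within that limit.
(2) the permitted window runs from 8 September 2024 + 14 = 22 September 2024 to 8 September 2024 + 59 = 6 November 2024; done 10 October 2024, which is between those dates.
(3) due by 10 October 2024 + 13 days = 23 October 2024; not done until 28 October 2024, 5 days after the deadline.

Step 3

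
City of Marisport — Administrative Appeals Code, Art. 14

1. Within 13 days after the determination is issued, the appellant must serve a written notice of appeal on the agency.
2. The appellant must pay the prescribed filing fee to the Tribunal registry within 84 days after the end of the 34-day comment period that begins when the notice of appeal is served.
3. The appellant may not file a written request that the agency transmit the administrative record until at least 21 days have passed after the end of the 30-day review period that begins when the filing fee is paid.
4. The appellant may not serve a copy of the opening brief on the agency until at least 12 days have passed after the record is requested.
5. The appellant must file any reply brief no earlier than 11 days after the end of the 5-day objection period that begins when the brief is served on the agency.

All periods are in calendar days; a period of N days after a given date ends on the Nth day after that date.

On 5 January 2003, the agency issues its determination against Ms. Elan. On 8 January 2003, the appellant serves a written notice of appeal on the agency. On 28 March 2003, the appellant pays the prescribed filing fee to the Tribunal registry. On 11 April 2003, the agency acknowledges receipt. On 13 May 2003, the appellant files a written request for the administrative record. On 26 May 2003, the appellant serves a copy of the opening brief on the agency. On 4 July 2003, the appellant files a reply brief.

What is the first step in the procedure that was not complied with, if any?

Step 3

Step 1: 13 days after 5 January 2003 (when the determination is issued) is 18 January 2003; done 8 January 2003 — timely.
Step 2: 84 days after 11 February 2003 (end of the 34-day comment period, which began when the notice of appeal is served on 8 January 2003) is 6 May 2003; 28 March 2003 is within that limit.
Step 3: the earliest permitted date is 21 days after 27 April 2003 (end of the 30-day review period, which began when the filing fee is paid on 28 March 2003), i.e. 18 May 2003; 13 May 2003 is 5 days before the earliest permitted date.
That is the first point of non-compliance.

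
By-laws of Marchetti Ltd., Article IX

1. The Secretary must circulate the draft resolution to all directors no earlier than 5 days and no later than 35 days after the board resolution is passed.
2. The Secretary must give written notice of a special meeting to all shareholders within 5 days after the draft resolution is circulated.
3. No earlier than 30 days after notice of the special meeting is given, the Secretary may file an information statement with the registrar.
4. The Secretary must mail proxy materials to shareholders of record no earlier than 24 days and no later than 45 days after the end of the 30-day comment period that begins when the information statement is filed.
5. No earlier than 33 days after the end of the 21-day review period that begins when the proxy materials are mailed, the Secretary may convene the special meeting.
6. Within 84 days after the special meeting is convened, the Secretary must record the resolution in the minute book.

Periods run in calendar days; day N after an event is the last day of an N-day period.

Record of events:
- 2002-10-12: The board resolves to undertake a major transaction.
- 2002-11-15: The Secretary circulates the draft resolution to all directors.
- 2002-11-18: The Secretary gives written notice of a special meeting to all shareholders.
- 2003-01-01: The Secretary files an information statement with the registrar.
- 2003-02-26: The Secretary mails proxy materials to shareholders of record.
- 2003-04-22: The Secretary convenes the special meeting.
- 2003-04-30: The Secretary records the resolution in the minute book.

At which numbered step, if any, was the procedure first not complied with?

Step 1: the window is 5–35 days after 2002-10-12 (when the board resolution is passed), so 2002-10-17 through 2002-11-16; done 2002-11-15, which is between those dates.
Step 2: 5 days after 2002-11-15 (when the draft resolution is circulated) is 2002-11-20; done 2002-11-18 — timely.
Step 3: the earliest permitted date is 30 days after 2002-11-18 (when notice of the special meeting is given), i.e. 2002-12-18; done 2003-01-01, after the minimum wait.
Step 4: the window is 24–45 days after 2003-01-31 (end of the 30-day comment period, which began when the information statement is filed on 2003-01-01), so 2003-02-24 through 2003-03-17; done 2003-02-26 — within the window.
Step 5: the earliest permitted date is 33 days after 2003-03-19 (end of the 21-day review period, which began when the proxy materials are mailed on 2003-02-26), i.e. 2003-04-21; done 2003-04-22, after the minimum wait.
Step 6: 84 days after 2003-04-22 (when the special meeting is convened) is 2003-07-15; done 2003-04-30 — timely.

None — every step was satisfied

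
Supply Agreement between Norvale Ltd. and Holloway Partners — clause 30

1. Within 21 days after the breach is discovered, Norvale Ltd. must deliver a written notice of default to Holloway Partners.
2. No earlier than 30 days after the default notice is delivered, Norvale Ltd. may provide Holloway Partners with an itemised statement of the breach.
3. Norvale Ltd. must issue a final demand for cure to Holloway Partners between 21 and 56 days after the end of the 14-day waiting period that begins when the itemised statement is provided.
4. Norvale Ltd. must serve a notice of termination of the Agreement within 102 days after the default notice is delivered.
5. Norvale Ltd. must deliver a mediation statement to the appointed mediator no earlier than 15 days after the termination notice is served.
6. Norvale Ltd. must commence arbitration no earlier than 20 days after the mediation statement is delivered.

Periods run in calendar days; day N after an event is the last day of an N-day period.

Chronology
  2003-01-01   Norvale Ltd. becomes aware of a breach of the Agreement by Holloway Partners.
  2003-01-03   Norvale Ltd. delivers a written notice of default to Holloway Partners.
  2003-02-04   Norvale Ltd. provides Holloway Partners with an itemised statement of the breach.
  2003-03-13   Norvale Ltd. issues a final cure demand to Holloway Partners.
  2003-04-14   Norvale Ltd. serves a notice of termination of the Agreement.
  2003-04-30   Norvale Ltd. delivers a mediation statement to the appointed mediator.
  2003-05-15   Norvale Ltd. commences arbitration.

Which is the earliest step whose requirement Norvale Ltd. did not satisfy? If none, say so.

(1) due by 2003-01-01 + 21 days = 2003-01-22; completed 2003-01-03, before the deadline.
(2) permitted from 2003-01-03 + 30 days = 2003-02-02 onward; done 2003-02-04, after the minimum wait.
(3) the permitted window runs from 2003-02-18 + 21 = 2003-03-11 to 2003-02-18 + 56 = 2003-04-15; 2003-03-13 falls inside that range.
(4) due by 2003-01-03 + 102 days = 2003-04-15; completed 2003-04-14, before the deadline.
(5) permitted from 2003-04-14 + 15 days = 2003-04-29 onward; done 2003-04-30 — permitted.
(6) permitted from 2003-04-30 + 20 days = 2003-05-20 onward; done 2003-05-15 — 5 days too early.
No need to go further; step 6 was not satisfied.

Step 6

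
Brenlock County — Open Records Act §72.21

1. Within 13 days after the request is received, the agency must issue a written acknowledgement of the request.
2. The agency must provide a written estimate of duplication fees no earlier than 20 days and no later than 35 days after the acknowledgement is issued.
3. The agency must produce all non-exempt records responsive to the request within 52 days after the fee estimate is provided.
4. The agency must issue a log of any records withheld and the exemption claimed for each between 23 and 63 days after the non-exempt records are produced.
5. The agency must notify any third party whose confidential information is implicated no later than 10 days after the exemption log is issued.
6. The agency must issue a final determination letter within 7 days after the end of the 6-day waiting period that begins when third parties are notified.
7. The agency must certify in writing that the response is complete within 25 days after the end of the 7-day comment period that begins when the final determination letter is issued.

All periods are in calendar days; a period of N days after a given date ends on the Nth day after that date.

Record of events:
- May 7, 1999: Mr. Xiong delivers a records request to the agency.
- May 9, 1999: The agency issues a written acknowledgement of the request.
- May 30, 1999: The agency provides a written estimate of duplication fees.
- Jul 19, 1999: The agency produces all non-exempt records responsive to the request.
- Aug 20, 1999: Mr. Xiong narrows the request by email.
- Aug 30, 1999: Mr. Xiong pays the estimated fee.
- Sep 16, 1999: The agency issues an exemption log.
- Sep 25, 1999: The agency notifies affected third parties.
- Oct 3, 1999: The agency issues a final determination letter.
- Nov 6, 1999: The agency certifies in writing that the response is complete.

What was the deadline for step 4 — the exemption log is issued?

Step 4 runs from Jul 19, 1999, when the non-exempt records are produced. The window is 23–63 days after Jul 19, 1999; it closes on Sep 20, 1999.

Sep 20, 1999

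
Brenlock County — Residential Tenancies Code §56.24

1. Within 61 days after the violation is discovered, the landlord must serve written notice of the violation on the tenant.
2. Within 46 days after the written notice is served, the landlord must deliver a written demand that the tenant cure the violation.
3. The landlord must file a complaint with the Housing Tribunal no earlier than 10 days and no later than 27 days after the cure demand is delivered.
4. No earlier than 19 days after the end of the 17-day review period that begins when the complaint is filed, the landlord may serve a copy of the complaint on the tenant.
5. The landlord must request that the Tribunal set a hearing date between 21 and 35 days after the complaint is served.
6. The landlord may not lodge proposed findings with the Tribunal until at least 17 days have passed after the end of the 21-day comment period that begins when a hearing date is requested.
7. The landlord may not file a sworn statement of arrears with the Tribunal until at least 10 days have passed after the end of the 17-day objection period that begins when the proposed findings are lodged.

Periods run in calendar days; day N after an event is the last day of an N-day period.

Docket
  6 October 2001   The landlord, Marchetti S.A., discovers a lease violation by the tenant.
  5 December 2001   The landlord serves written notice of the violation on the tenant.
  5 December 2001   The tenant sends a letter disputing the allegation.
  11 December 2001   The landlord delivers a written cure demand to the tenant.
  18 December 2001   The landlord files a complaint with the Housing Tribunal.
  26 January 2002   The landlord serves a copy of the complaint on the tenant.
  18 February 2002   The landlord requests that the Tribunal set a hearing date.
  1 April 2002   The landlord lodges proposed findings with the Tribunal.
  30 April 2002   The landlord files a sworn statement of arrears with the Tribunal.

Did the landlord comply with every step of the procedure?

(1) due by 6 October 2001 + 61 days = 6 December 2001; 5 December 2001 is within that limit.
(2) due by 5 December 2001 + 46 days = 20 January 2002; done 11 December 2001 — timely.
(3) the permitted window runs from 11 December 2001 + 10 = 21 December 2001 to 11 December 2001 + 27 = 7 January 2002; 18 December 2001 is 3 days too early.

No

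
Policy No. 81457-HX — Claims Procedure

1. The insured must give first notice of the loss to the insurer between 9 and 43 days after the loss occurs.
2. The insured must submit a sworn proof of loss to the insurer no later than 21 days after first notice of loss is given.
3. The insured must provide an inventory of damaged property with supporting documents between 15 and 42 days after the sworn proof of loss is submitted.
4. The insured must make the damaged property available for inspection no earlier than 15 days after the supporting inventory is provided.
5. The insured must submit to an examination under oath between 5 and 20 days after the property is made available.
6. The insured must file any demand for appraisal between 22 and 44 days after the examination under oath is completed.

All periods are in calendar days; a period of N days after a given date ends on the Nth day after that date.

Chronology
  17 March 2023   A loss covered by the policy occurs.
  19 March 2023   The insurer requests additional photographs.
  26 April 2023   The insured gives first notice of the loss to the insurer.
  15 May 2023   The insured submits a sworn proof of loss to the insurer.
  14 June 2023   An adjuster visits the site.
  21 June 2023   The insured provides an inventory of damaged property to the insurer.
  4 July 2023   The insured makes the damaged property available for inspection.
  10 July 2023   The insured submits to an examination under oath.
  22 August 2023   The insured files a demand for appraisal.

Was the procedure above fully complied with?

Step 1 — 9 and 43 days from 17 March 2023 (when the loss occurs) are 26 March 2023 and 29 April 2023 respectively; done 26 April 2023 — within the window.
Step 2 — counting 21 days from 26 April 2023 (when first notice of loss is given) gives a deadline of 17 May 2023; done 15 May 2023 — timely.
Step 3 — 15 and 42 days from 15 May 2023 (when the sworn proof of loss is submitted) are 30 May 2023 and 26 June 2023 respectively; done 21 June 2023, which is between those dates.
Step 4 — must wait 15 days from 21 June 2023 (when the supporting inventory is provided), so not before 6 July 2023; done 4 July 2023 — 2 days too early.

No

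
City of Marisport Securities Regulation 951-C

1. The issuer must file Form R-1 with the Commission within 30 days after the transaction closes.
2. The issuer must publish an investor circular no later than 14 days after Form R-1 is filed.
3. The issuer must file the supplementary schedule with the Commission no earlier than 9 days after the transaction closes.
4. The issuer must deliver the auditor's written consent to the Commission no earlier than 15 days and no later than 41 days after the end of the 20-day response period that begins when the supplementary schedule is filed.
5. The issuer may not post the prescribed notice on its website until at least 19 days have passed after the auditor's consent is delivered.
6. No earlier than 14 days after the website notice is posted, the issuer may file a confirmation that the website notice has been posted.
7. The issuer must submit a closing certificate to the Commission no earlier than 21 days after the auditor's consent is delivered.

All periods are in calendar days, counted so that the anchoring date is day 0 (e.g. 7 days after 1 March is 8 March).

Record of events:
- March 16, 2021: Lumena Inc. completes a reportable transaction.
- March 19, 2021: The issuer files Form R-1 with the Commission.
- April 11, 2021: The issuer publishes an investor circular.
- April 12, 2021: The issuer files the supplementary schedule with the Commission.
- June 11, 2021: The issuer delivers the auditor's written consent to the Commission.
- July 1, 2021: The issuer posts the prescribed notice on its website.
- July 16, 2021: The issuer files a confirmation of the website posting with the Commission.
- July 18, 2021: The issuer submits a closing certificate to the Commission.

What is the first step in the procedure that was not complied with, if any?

Step 1 — counting 30 days from March 16, 2021 (when the transaction closes) gives a deadline of April 15, 2021; done March 19, 2021 — timely.
Step 2 — counting 14 days from March 19, 2021 (when Form R-1 is filed) gives a deadline of April 2, 2021; done April 11, 2021 — 9 days late.
The analysis stops there.

Step 2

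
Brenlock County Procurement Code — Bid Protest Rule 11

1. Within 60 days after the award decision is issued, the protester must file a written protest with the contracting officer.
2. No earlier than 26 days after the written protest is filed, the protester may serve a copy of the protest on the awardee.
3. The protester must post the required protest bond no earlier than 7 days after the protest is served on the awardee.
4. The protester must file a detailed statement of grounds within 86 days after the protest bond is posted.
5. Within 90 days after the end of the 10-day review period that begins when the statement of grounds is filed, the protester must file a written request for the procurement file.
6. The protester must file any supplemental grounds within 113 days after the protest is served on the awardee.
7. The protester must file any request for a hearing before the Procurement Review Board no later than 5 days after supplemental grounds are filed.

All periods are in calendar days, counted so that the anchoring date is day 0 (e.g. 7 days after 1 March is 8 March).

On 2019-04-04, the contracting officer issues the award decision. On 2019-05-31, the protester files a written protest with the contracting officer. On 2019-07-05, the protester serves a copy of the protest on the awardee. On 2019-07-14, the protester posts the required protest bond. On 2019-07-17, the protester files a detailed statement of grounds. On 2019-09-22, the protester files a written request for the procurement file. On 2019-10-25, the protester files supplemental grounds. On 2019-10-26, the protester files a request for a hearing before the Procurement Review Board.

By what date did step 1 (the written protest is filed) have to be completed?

Step 1 runs from 2019-04-04, when the award decision is issued. 60 days after 2019-04-04 is 2019-06-03.

2019-06-03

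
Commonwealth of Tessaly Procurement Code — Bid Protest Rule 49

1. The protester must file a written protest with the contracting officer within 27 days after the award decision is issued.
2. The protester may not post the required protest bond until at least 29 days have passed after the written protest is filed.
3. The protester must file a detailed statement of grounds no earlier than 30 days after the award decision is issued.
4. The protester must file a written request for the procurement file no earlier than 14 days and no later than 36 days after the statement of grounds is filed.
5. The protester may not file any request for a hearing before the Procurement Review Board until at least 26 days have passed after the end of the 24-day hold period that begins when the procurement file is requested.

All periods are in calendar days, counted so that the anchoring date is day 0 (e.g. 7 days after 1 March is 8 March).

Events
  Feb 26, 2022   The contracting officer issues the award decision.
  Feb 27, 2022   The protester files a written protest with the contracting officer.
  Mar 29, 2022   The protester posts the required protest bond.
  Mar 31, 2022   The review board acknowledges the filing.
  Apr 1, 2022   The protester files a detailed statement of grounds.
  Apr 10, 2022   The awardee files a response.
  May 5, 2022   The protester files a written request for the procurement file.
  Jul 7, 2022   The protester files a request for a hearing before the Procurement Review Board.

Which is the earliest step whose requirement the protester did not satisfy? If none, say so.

None — every step was satisfied

Step 1: 27 days after Feb 26, 2022 (when the award decision is issued) is Mar 25, 2022; done Feb 27, 2022 — timely.
Step 2: the earliest permitted date is 29 days after Feb 27, 2022 (when the written protest is filed), i.e. Mar 28, 2022; done Mar 29, 2022, after the minimum wait.
Step 3: the earliest permitted date is 30 days after Feb 26, 2022 (when the award decision is issued), i.e. Mar 28, 2022; done Apr 1, 2022, after the minimum wait.
Step 4: the window is 14–36 days after Apr 1, 2022 (when the statement of grounds is filed), so Apr 15, 2022 through May 7, 2022; done May 5, 2022, which is between those dates.
Step 5: the earliest permitted date is 26 days after May 29, 2022 (end of the 24-day hold period, which began when the procurement file is requested on May 5, 2022), i.e. Jun 24, 2022; done Jul 7, 2022 — permitted.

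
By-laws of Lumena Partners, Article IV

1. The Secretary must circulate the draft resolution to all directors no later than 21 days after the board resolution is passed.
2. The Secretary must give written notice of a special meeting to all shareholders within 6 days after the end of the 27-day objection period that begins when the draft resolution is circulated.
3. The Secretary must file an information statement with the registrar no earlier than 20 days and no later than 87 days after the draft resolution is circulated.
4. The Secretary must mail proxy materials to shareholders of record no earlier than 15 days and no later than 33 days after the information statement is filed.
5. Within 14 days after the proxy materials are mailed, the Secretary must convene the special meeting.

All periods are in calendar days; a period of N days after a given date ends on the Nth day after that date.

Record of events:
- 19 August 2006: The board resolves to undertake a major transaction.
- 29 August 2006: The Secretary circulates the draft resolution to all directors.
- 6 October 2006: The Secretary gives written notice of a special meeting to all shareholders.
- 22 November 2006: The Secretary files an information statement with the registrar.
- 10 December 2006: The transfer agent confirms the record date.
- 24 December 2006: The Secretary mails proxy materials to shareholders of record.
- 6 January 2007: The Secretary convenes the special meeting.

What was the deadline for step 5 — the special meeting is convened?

7 January 2007

Step 5 runs from 24 December 2006, when the proxy materials are mailed. 14 days after 24 December 2006 is 7 January 2007.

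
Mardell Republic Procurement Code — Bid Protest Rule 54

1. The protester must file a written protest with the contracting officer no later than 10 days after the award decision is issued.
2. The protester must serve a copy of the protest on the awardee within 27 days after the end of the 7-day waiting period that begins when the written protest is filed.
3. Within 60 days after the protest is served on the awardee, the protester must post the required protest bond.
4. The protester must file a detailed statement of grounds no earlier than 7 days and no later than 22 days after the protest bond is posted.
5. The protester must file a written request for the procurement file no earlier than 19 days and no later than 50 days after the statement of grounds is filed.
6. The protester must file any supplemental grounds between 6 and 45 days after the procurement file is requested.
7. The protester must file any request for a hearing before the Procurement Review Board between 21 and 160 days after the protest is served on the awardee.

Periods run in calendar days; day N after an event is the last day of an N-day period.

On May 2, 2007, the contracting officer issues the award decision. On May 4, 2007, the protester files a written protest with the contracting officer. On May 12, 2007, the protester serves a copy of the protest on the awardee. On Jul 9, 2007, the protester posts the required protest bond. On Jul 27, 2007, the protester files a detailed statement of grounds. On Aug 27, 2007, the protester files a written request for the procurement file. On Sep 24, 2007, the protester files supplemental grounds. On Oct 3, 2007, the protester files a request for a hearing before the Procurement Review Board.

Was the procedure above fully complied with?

Yes

Step 1: 10 days after May 2, 2007 (when the award decision is issued) is May 12, 2007; done May 4, 2007 — timely.
Step 2: 27 days after May 11, 2007 (end of the 7-day waiting period, which began when the written protest is filed on May 4, 2007) is Jun 7, 2007; May 12, 2007 is within that limit.
Step 3: 60 days after May 12, 2007 (when the protest is served on the awardee) is Jul 11, 2007; completed Jul 9, 2007, before the deadline.
Step 4: the window is 7–22 days after Jul 9, 2007 (when the protest bond is posted), so Jul 16, 2007 through Jul 31, 2007; Jul 27, 2007 falls inside that range.
Step 5: the window is 19–50 days after Jul 27, 2007 (when the statement of grounds is filed), so Aug 15, 2007 through Sep 15, 2007; done Aug 27, 2007 — within the window.
Step 6: the window is 6–45 days after Aug 27, 2007 (when the procurement file is requested), so Sep 2, 2007 through Oct 11, 2007; done Sep 24, 2007 — within the window.
Step 7: the window is 21–160 days after May 12, 2007 (when the protest is served on the awardee), so Jun 2, 2007 through Oct 19, 2007; Oct 3, 2007 falls inside that range.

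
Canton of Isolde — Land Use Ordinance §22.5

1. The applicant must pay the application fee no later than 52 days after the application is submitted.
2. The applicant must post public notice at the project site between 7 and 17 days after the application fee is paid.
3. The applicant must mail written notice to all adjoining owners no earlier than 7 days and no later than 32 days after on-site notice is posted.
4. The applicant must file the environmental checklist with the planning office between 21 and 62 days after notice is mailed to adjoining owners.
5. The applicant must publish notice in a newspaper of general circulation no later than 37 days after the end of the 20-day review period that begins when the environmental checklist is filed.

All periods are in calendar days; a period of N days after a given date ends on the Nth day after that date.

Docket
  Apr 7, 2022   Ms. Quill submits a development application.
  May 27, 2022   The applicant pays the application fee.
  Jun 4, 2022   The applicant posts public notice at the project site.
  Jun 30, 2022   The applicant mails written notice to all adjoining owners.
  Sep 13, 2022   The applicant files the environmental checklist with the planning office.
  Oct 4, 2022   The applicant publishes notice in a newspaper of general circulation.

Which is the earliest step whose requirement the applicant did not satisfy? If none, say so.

Step 4

Step 1: 52 days after Apr 7, 2022 (when the application is submitted) is May 29, 2022; May 27, 2022 is within that limit.
Step 2: the window is 7–17 days after May 27, 2022 (when the application fee is paid), so Jun 3, 2022 through Jun 13, 2022; done Jun 4, 2022 — within the window.
Step 3: the window is 7–32 days after Jun 4, 2022 (when on-site notice is posted), so Jun 11, 2022 through Jul 6, 2022; Jun 30, 2022 falls inside that range.
Step 4: the window is 21–62 days after Jun 30, 2022 (when notice is mailed to adjoining owners), so Jul 21, 2022 through Aug 31, 2022; Sep 13, 2022 is 13 days past the end of the window.
The procedure was therefore not followed at step 4.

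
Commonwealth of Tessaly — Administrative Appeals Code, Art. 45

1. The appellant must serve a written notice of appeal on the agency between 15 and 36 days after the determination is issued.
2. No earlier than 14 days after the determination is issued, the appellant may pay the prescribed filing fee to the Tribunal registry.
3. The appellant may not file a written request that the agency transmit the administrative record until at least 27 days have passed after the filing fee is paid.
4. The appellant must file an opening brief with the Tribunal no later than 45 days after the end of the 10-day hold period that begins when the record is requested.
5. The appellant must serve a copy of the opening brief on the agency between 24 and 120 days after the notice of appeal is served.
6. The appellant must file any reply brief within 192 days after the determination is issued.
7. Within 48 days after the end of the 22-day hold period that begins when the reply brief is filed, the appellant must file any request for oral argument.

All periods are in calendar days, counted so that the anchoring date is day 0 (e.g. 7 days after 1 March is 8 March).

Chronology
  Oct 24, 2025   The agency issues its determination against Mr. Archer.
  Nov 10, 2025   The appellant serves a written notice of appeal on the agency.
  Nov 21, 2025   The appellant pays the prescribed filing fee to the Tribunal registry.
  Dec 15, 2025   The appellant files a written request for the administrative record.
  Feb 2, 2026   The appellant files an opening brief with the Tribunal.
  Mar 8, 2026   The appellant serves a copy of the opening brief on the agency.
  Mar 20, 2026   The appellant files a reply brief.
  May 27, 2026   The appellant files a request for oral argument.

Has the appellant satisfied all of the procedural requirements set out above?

(1) the permitted window runs from Oct 24, 2025 + 15 = Nov 8, 2025 to Oct 24, 2025 + 36 = Nov 29, 2025; Nov 10, 2025 falls inside that range.
(2) permitted from Oct 24, 2025 + 14 days = Nov 7, 2025 onward; done Nov 21, 2025 — permitted.
(3) permitted from Nov 21, 2025 + 27 days = Dec 18, 2025 onward; acted on Dec 15, 2025, 3 days prematurely.
That is the first point of non-compliance.

No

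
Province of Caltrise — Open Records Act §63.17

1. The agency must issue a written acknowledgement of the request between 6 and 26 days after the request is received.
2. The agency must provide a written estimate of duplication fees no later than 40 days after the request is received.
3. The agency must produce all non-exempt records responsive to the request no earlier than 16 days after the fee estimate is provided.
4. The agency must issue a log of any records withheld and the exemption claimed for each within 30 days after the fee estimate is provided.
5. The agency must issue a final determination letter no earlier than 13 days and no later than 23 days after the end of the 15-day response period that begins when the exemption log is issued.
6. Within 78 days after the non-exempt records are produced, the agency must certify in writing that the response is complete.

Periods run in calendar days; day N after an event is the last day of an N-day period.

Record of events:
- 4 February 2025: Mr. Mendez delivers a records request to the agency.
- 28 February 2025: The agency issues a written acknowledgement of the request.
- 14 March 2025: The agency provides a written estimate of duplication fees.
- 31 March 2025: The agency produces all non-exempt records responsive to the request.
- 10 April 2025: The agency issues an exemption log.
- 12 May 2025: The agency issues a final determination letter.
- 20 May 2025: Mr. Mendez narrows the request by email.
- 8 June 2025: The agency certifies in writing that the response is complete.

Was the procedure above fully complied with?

Yes

(1) the permitted window runs from 4 February 2025 + 6 = 10 February 2025 to 4 February 2025 + 26 = 2 March 2025; done 28 February 2025, which is between those dates.
(2) due by 4 February 2025 + 40 days = 16 March 2025; done 14 March 2025 — timely.
(3) permitted from 14 March 2025 + 16 days = 30 March 2025 onward; done 31 March 2025, after the minimum wait.
(4) due by 14 March 2025 + 30 days = 13 April 2025; done 10 April 2025 — timely.
(5) the permitted window runs from 25 April 2025 + 13 = 8 May 2025 to 25 April 2025 + 23 = 18 May 2025; done 12 May 2025 — within the window.
(6) due by 31 March 2025 + 78 days = 17 June 2025; done 8 June 2025 — timely.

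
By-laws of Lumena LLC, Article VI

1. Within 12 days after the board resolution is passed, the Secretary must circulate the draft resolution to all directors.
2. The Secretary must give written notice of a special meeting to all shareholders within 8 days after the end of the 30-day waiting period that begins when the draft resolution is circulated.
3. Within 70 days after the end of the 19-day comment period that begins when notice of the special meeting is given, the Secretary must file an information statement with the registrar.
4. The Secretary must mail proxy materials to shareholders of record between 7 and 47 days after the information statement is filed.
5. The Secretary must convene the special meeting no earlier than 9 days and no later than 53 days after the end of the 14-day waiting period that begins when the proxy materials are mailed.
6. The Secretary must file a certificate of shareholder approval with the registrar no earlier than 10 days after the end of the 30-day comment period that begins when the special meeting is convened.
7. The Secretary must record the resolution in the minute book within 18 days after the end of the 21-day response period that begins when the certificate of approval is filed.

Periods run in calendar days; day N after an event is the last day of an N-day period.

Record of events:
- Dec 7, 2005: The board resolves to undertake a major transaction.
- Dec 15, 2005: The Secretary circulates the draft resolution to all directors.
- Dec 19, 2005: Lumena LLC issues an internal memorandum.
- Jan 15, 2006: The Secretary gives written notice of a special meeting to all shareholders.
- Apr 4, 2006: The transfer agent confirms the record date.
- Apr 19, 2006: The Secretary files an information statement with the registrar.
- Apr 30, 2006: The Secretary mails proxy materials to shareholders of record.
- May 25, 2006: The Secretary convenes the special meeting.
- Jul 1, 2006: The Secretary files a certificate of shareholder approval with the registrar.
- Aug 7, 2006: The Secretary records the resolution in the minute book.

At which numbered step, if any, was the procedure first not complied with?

(1) due by Dec 7, 2005 + 12 days = Dec 19, 2005; completed Dec 15, 2005, before the deadline.
(2) due by Jan 14, 2006 + 8 days = Jan 22, 2006; done Jan 15, 2006 — timely.
(3) due by Feb 3, 2006 + 70 days = Apr 14, 2006; done Apr 19, 2006 — 5 days late.
The procedure was therefore not followed at step 3.

Step 3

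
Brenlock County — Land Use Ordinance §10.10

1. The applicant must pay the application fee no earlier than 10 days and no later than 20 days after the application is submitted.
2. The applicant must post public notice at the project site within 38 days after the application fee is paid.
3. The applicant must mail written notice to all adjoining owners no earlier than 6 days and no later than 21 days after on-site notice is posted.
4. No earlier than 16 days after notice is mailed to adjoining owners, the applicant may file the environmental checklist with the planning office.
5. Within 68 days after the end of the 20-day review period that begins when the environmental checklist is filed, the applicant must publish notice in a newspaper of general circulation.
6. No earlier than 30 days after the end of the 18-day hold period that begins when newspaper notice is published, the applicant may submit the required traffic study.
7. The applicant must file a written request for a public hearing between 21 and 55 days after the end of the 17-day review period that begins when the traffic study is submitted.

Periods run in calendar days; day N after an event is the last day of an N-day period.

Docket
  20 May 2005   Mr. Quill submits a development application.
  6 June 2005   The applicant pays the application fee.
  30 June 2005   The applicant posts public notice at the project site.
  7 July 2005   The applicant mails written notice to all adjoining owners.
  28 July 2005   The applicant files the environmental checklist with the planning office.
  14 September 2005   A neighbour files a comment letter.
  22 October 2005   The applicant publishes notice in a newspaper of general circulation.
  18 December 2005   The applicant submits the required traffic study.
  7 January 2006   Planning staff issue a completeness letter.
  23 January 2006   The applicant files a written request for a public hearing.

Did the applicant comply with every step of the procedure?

No

(1) the permitted window runs from 20 May 2005 + 10 = 30 May 2005 to 20 May 2005 + 20 = 9 June 2005; done 6 June 2005 — within the window.
(2) due by 6 June 2005 + 38 days = 14 July 2005; completed 30 June 2005, before the deadline.
(3) the permitted window runs from 30 June 2005 + 6 = 6 July 2005 to 30 June 2005 + 21 = 21 July 2005; done 7 July 2005, which is between those dates.
(4) permitted from 7 July 2005 + 16 days = 23 July 2005 onward; done 28 July 2005, after the minimum wait.
(5) due by 17 August 2005 + 68 days = 24 October 2005; done 22 October 2005 — timely.
(6) permitted from 9 November 2005 + 30 days = 9 December 2005 onward; done 18 December 2005 — permitted.
(7) the permitted window runs from 4 January 2006 + 21 = 25 January 2006 to 4 January 2006 + 55 = 28 February 2006; 23 January 2006 is 2 days too early.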